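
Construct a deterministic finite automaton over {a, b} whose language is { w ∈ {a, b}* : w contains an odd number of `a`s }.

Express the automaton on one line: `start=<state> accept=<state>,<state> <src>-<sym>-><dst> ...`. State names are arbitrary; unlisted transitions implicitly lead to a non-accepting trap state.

Keep the running count of `a`s modulo 2: each `a` advances along the cycle S0 → S1 → S0 while other symbols loop. Accept at S1.
2 states suffice.
        a   b  
>  S0   S1  S0 
 * S1   S0  S1 
(> = start, * = accepting)

start=S0 accept=S1 S0-a->S1 S0-b->S0 S1-a->S0 S1-b->S1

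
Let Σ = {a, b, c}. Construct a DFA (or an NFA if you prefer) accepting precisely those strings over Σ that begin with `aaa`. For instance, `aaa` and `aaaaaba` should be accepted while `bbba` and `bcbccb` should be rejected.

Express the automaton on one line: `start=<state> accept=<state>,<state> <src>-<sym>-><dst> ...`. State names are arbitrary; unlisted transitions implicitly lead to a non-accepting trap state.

start=q0 accept=q3 q0-a->q1 q0-b->q4 q0-c->q4 q1-a->q2 q1-b->q4 q1-c->q4 q2-a->q3 q2-b->q4 q2-c->q4 q3-a->q3 q3-b->q3 q3-c->q3 q4-a->q4 q4-b->q4 q4-c->q4

Check the first 3 symbols one by one: q0 through q2 record how many have matched `aaa` so far; any wrong symbol goes to the dead state q4. After all 3 match we enter the accepting sink q3.
A 5-state machine:
        a   b   c  
>  q0   q1  q4  q4 
   q1   q2  q4  q4 
   q2   q3  q4  q4 
 * q3   q3  q3  q3 
   q4   q4  q4  q4 
(> = start, * = accepting)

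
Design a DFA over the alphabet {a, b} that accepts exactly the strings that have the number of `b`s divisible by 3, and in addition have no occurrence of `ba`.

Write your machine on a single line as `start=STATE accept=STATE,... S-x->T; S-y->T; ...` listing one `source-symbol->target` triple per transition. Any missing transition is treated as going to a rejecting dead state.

Run two small machines in parallel and take their product. The first has 3 states tracking the count of `b`s modulo 3; the second has 3 states tracking partial matches of the forbidden pattern `ba`. A product state is a pair (one from each), accepting exactly when both do. Minimizing collapses redundant product states.
With 5 states:
        a   b  
>* S0   S0  S1 
   S1   S2  S3 
   S2   S2  S2 
   S3   S2  S4 
 * S4   S2  S1 
(> = start, * = accepting)

start=S0; accept=S0,S4; S0-a->S0; S0-b->S1; S1-a->S2; S1-b->S3; S2-a->S2; S2-b->S2; S3-a->S2; S3-b->S4; S4-a->S2; S4-b->S1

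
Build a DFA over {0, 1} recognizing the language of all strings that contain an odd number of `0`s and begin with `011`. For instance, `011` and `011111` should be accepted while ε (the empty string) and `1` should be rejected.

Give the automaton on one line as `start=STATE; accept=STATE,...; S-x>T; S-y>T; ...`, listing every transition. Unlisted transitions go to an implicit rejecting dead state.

Build one automaton per condition and run them in lockstep. One (2 states) tracks the count of `0`s modulo 2; the other (5 states) tracks whether the input so far still matches the prefix `011`. Each combined state is a pair, one component from each; accept when both components accept.
        0   1  
>  S0   S1  S2 
   S1   S2  S3 
   S2   S4  S2 
   S3   S2  S5 
   S4   S2  S4 
 * S5   S6  S5 
   S6   S5  S6 
(> = start, * = accepting)

start=S0; accept=S5; S0-0>S1; S0-1>S2; S1-0>S2; S1-1>S3; S2-0>S4; S2-1>S2; S3-0>S2; S3-1>S5; S4-0>S2; S4-1>S4; S5-0>S6; S5-1>S5; S6-0>S5; S6-1>S6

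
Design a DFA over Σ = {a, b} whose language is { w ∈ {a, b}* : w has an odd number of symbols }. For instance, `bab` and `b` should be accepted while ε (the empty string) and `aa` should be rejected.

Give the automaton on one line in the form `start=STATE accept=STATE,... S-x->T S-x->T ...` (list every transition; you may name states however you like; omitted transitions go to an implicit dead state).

Only the length mod 2 matters, so use a 2-cycle: from any state, every input symbol moves to the next state, wrapping q1 back to q0. Mark q1 accepting.
With 2 states:
        a   b  
>  q0   q1  q1 
 * q1   q0  q0 
(> = start, * = accepting)

start=q0 accept=q1 q0-a->q1 q0-b->q1 q1-a->q0 q1-b->q0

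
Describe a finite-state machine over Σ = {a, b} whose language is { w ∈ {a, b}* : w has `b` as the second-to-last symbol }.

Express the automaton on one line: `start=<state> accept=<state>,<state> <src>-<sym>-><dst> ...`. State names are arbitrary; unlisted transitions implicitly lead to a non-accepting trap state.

A DFA must remember the last 2 symbols (since which symbol is second-to-last isn't known until the input ends). Use one state per possible window of the last ≤2 symbols; accept from those whose window starts with `b`.
A 7-state machine:
        a   b  
>  s0   s1  s2 
   s1   s3  s4 
   s2   s5  s6 
   s3   s3  s4 
   s4   s5  s6 
 * s5   s3  s4 
 * s6   s5  s6 
(> = start, * = accepting)

start=s0 accept=s5,s6 s0-a->s1 s0-b->s2 s1-a->s3 s1-b->s4 s2-a->s5 s2-b->s6 s3-a->s3 s3-b->s4 s4-a->s5 s4-b->s6 s5-a->s3 s5-b->s4 s6-a->s5 s6-b->s6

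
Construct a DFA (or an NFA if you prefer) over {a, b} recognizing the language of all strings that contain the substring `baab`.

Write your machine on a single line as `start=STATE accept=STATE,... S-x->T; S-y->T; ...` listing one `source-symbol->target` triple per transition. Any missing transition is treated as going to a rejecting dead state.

start=q0; accept=q4; q0-a->q0; q0-b->q1; q1-a->q2; q1-b->q1; q2-a->q3; q2-b->q1; q3-a->q0; q3-b->q4; q4-a->q4; q4-b->q4

States q0..q3 record the length of the longest prefix of `baab` that matches the current input suffix. Reaching q4 means `baab` has been seen, and we stay there forever. Accept from q4.
        a   b  
>  q0   q0  q1 
   q1   q2  q1 
   q2   q3  q1 
   q3   q0  q4 
 * q4   q4  q4 
(> = start, * = accepting)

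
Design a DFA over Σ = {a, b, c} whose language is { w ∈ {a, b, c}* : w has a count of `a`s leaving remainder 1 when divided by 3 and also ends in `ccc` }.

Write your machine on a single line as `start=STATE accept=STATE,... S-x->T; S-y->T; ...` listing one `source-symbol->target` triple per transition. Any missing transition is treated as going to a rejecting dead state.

Build one automaton per condition and run them in lockstep. The first has 3 states tracking the count of `a`s modulo 3; the second has 4 states tracking how much of the suffix `ccc` has currently been matched. A product state is a pair (one from each), accepting exactly when both do.
A 12-state machine:
          a    b    c  
>  s0     s1   s0   s2 
   s1     s3   s1   s4 
   s2     s1   s0   s5 
   s3     s0   s3   s6 
   s4     s3   s1   s7 
   s5     s1   s0   s8 
   s6     s0   s3   s9 
   s7     s3   s1  s10 
   s8     s1   s0   s8 
   s9     s0   s3  s11 
 * s10    s3   s1  s10 
   s11    s0   s3  s11 
(> = start, * = accepting)

start=s0; accept=s10; s0-a->s1; s0-b->s0; s0-c->s2; s1-a->s3; s1-b->s1; s1-c->s4; s2-a->s1; s2-b->s0; s2-c->s5; s3-a->s0; s3-b->s3; s3-c->s6; s4-a->s3; s4-b->s1; s4-c->s7; s5-a->s1; s5-b->s0; s5-c->s8; s6-a->s0; s6-b->s3; s6-c->s9; s7-a->s3; s7-b->s1; s7-c->s10; s8-a->s1; s8-b->s0; s8-c->s8; s9-a->s0; s9-b->s3; s9-c->s11; s10-a->s3; s10-b->s1; s10-c->s10; s11-a->s0; s11-b->s3; s11-c->s11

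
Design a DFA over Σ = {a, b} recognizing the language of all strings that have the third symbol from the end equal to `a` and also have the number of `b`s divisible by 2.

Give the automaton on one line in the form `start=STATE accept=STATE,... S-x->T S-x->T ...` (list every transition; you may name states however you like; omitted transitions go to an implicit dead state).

Handle the two conditions separately and then intersect. One (15 states) tracks the last 3 symbols read; the other (2 states) tracks the count of `b`s modulo 2. Each combined state is a pair, one component from each; accept when both components accept. After merging equivalent states the machine shrinks.
With 12 states:
          a    b  
>  q0     q1   q2 
   q1     q3   q4 
   q2     q5   q0 
   q3     q6   q4 
   q4     q5   q7 
   q5     q8   q9 
 * q6     q6   q4 
 * q7     q1   q2 
   q8     q8  q10 
   q9    q11   q2 
 * q10   q11   q2 
 * q11    q3   q4 
(> = start, * = accepting)

start=q0 accept=q6,q7,q10,q11 q0-a->q1 q0-b->q2 q1-a->q3 q1-b->q4 q2-a->q5 q2-b->q0 q3-a->q6 q3-b->q4 q4-a->q5 q4-b->q7 q5-a->q8 q5-b->q9 q6-a->q6 q6-b->q4 q7-a->q1 q7-b->q2 q8-a->q8 q8-b->q10 q9-a->q11 q9-b->q2 q10-a->q11 q10-b->q2 q11-a->q3 q11-b->q4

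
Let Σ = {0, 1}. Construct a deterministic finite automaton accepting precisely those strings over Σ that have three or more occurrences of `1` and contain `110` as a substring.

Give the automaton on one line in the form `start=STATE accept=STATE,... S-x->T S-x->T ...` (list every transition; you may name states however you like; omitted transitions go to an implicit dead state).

start=q0 accept=q8,q11 q0-0->q0 q0-1->q1 q1-0->q2 q1-1->q3 q2-0->q2 q2-1->q4 q3-0->q5 q3-1->q6 q4-0->q7 q4-1->q6 q5-0->q5 q5-1->q8 q6-0->q8 q6-1->q9 q7-0->q7 q7-1->q10 q8-0->q8 q8-1->q11 q9-0->q11 q9-1->q9 q10-0->q12 q10-1->q9 q11-0->q11 q11-1->q11 q12-0->q12 q12-1->q13 q13-0->q14 q13-1->q9 q14-0->q14 q14-1->q13

Handle the two conditions separately and then intersect. The first has 5 states tracking the count of `1`s, saturating at 4; the second has 4 states tracking whether and how much of `110` has been seen. A product state is a pair (one from each), accepting exactly when both do.
15 states suffice.
          0    1  
>  q0     q0   q1 
   q1     q2   q3 
   q2     q2   q4 
   q3     q5   q6 
   q4     q7   q6 
   q5     q5   q8 
   q6     q8   q9 
   q7     q7  q10 
 * q8     q8  q11 
   q9    q11   q9 
   q10   q12   q9 
 * q11   q11  q11 
   q12   q12  q13 
   q13   q14   q9 
   q14   q14  q13 
(> = start, * = accepting)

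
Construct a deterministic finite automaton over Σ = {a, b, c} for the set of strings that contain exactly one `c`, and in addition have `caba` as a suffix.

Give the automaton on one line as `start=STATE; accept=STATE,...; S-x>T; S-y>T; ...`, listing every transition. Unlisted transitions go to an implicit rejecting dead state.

start=q0; accept=q8; q0-a>q0; q0-b>q0; q0-c>q1; q1-a>q2; q1-b>q3; q1-c>q4; q2-a>q3; q2-b>q5; q2-c>q4; q3-a>q3; q3-b>q3; q3-c>q4; q4-a>q6; q4-b>q7; q4-c>q4; q5-a>q8; q5-b>q3; q5-c>q4; q6-a>q7; q6-b>q9; q6-c>q4; q7-a>q7; q7-b>q7; q7-c>q4; q8-a>q3; q8-b>q3; q8-c>q4; q9-a>q10; q9-b>q7; q9-c>q4; q10-a>q7; q10-b>q7; q10-c>q4

Run two small machines in parallel and take their product. The first has 3 states tracking the count of `c`s, saturating at 2; the second has 5 states tracking how much of the suffix `caba` has currently been matched. A product state is a pair (one from each), accepting exactly when both do.
11 states suffice.
          a    b    c  
>  q0     q0   q0   q1 
   q1     q2   q3   q4 
   q2     q3   q5   q4 
   q3     q3   q3   q4 
   q4     q6   q7   q4 
   q5     q8   q3   q4 
   q6     q7   q9   q4 
   q7     q7   q7   q4 
 * q8     q3   q3   q4 
   q9    q10   q7   q4 
   q10    q7   q7   q4 
(> = start, * = accepting)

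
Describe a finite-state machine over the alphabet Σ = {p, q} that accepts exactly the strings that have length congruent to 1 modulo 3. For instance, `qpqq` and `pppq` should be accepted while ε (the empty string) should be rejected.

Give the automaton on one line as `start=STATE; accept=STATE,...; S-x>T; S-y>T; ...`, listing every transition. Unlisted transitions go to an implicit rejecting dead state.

start=A; accept=B; A-p>B; A-q>B; B-p>C; B-q>C; C-p>A; C-q>A

Only the length mod 3 matters, so use a 3-cycle: from any state, every input symbol moves to the next state, wrapping C back to A. Mark B accepting.
A 3-state machine:
       p  q 
>  A   B  B 
 * B   C  C 
   C   A  A 
(> = start, * = accepting)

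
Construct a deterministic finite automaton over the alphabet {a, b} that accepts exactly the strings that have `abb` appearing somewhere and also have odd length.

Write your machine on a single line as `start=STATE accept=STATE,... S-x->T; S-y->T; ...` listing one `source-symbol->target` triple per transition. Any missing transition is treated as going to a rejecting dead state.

Run two small machines in parallel and take their product. The first has 4 states tracking whether and how much of `abb` has been seen; the second has 2 states tracking the input length modulo 2. A product state is a pair (one from each), accepting exactly when both do.
8 states suffice.
        a   b  
>  s0   s1  s2 
   s1   s3  s4 
   s2   s3  s0 
   s3   s1  s5 
   s4   s1  s6 
   s5   s3  s7 
 * s6   s7  s7 
   s7   s6  s6 
(> = start, * = accepting)

start=s0; accept=s6; s0-a->s1; s0-b->s2; s1-a->s3; s1-b->s4; s2-a->s3; s2-b->s0; s3-a->s1; s3-b->s5; s4-a->s1; s4-b->s6; s5-a->s3; s5-b->s7; s6-a->s7; s6-b->s7; s7-a->s6; s7-b->s6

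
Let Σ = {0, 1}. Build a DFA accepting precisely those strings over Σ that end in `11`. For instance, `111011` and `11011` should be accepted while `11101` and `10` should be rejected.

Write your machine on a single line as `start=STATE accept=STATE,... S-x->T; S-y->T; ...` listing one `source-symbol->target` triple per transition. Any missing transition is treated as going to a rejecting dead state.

start=s0; accept=s2; s0-0->s0; s0-1->s1; s1-0->s0; s1-1->s2; s2-0->s0; s2-1->s2

Remember how much of `11` the current input suffix matches. State s0 means no match yet; s1 means the last symbol is `1`; s2 means the last 2 symbols are `11`. Only s2 accepts. On a mismatch, fall back to the longest proper suffix that is still a prefix of `11`.
        0   1  
>  s0   s0  s1 
   s1   s0  s2 
 * s2   s0  s2 
(> = start, * = accepting)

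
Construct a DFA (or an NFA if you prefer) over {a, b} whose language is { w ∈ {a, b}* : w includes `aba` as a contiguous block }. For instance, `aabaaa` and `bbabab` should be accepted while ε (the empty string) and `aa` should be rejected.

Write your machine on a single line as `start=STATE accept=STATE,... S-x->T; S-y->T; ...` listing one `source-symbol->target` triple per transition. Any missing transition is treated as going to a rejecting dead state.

Track how much of `aba` has been matched so far: state q0 is no progress, q3 is the absorbing accept state reached once `aba` has occurred. Intermediate states record partial matches; on a mismatch, fall back to the longest reusable overlap.
4 states suffice.
        a   b  
>  q0   q1  q0 
   q1   q1  q2 
   q2   q3  q0 
 * q3   q3  q3 
(> = start, * = accepting)

start=q0; accept=q3; q0-a->q1; q0-b->q0; q1-a->q1; q1-b->q2; q2-a->q3; q2-b->q0; q3-a->q3; q3-b->q3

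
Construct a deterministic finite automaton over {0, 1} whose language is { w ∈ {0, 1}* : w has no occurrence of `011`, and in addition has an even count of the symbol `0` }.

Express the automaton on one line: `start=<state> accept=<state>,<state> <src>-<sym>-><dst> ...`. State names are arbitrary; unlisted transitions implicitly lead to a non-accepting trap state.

Handle the two conditions separately and then intersect. One (4 states) tracks partial matches of the forbidden pattern `011`; the other (2 states) tracks the count of `0`s modulo 2. Each combined state is a pair, one component from each; accept when both components accept.
7 states suffice.
        0   1  
>* q0   q1  q0 
   q1   q2  q3 
 * q2   q1  q4 
   q3   q2  q5 
 * q4   q1  q6 
   q5   q6  q5 
   q6   q5  q6 
(> = start, * = accepting)

start=q0 accept=q0,q2,q4 q0-0->q1 q0-1->q0 q1-0->q2 q1-1->q3 q2-0->q1 q2-1->q4 q3-0->q2 q3-1->q5 q4-0->q1 q4-1->q6 q5-0->q6 q5-1->q5 q6-0->q5 q6-1->q6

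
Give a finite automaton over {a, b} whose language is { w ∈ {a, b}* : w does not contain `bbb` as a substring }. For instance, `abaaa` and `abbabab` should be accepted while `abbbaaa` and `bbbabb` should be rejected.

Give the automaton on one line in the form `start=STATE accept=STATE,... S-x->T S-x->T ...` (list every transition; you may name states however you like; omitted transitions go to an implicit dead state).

start=s0 accept=s0,s1,s2 s0-a->s0 s0-b->s1 s1-a->s0 s1-b->s2 s2-a->s0 s2-b->s3 s3-a->s3 s3-b->s3

This is the complement of 'contains `bbb`'. Use the same substring-matching states — s0 through s3 holding how much of `bbb` has just been matched — but flip the accepting set: everything except the trap s3 accepts.
A 4-state machine:
        a   b  
>* s0   s0  s1 
 * s1   s0  s2 
 * s2   s0  s3 
   s3   s3  s3 
(> = start, * = accepting)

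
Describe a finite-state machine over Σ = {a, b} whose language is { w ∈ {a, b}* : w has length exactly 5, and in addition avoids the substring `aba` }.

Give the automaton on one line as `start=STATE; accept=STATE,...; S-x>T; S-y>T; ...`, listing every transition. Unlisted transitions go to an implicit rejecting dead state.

start=q0; accept=q12; q0-a>q1; q0-b>q2; q1-a>q3; q1-b>q4; q2-a>q3; q2-b>q5; q3-a>q6; q3-b>q7; q4-a>q8; q4-b>q9; q5-a>q6; q5-b>q9; q6-a>q10; q6-b>q11; q7-a>q8; q7-b>q10; q8-a>q8; q8-b>q8; q9-a>q10; q9-b>q10; q10-a>q12; q10-b>q12; q11-a>q8; q11-b>q12; q12-a>q8; q12-b>q8

Build one automaton per condition and run them in lockstep. One (7 states) tracks the input length, saturating at 6; the other (4 states) tracks partial matches of the forbidden pattern `aba`. Each combined state is a pair, one component from each; accept when both components accept. Minimizing collapses redundant product states.
With 13 states:
          a    b  
>  q0     q1   q2 
   q1     q3   q4 
   q2     q3   q5 
   q3     q6   q7 
   q4     q8   q9 
   q5     q6   q9 
   q6    q10  q11 
   q7     q8  q10 
   q8     q8   q8 
   q9    q10  q10 
   q10   q12  q12 
   q11    q8  q12 
 * q12    q8   q8 
(> = start, * = accepting)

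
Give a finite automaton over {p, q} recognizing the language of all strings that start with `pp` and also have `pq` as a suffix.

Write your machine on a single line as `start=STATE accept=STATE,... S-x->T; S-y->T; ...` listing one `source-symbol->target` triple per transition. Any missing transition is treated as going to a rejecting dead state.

start=S0; accept=S4; S0-p->S1; S0-q->S2; S1-p->S3; S1-q->S2; S2-p->S2; S2-q->S2; S3-p->S3; S3-q->S4; S4-p->S3; S4-q->S5; S5-p->S3; S5-q->S5

Run two small machines in parallel and take their product. The first has 4 states tracking whether the input so far still matches the prefix `pp`; the second has 3 states tracking how much of the suffix `pq` has currently been matched. A product state is a pair (one from each), accepting exactly when both do. Minimizing collapses redundant product states.
With 6 states:
        p   q  
>  S0   S1  S2 
   S1   S3  S2 
   S2   S2  S2 
   S3   S3  S4 
 * S4   S3  S5 
   S5   S3  S5 
(> = start, * = accepting)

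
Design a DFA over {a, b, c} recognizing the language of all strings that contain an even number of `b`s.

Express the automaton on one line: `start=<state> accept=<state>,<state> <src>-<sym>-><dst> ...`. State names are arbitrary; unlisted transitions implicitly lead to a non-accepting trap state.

start=q0 accept=q0 q0-a->q0 q0-b->q1 q0-c->q0 q1-a->q1 q1-b->q0 q1-c->q1

Keep the running count of `b`s modulo 2: each `b` advances along the cycle q0 → q1 → q0 while other symbols loop. Accept at q0.
A 2-state machine:
        a   b   c  
>* q0   q0  q1  q0 
   q1   q1  q0  q1 
(> = start, * = accepting)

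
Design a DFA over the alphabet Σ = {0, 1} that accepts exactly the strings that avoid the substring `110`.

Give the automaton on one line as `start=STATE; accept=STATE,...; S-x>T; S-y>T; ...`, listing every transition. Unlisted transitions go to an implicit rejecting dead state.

This is the complement of 'contains `110`'. Use the same substring-matching states — S0 through S3 holding how much of `110` has just been matched — but flip the accepting set: everything except the trap S3 accepts.
        0   1  
>* S0   S0  S1 
 * S1   S0  S2 
 * S2   S3  S2 
   S3   S3  S3 
(> = start, * = accepting)

start=S0; accept=S0,S1,S2; S0-0>S0; S0-1>S1; S1-0>S0; S1-1>S2; S2-0>S3; S2-1>S2; S3-0>S3; S3-1>S3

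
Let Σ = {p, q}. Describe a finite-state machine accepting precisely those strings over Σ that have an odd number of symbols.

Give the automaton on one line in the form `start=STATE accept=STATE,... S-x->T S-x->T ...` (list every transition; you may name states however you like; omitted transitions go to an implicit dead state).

Only the length mod 2 matters, so use a 2-cycle: from any state, every input symbol moves to the next state, wrapping S1 back to S0. Mark S1 accepting.
2 states suffice.
        p   q  
>  S0   S1  S1 
 * S1   S0  S0 
(> = start, * = accepting)

start=S0 accept=S1 S0-p->S1 S0-q->S1 S1-p->S0 S1-q->S0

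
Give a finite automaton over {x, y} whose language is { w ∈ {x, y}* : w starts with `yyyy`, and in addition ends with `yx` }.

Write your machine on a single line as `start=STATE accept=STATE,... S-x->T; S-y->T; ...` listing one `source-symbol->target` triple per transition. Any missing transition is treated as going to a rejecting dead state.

start=S0; accept=S6; S0-x->S1; S0-y->S2; S1-x->S1; S1-y->S1; S2-x->S1; S2-y->S3; S3-x->S1; S3-y->S4; S4-x->S1; S4-y->S5; S5-x->S6; S5-y->S5; S6-x->S7; S6-y->S5; S7-x->S7; S7-y->S5

Build one automaton per condition and run them in lockstep. One (6 states) tracks whether the input so far still matches the prefix `yyyy`; the other (3 states) tracks how much of the suffix `yx` has currently been matched. Each combined state is a pair, one component from each; accept when both components accept. Equivalent product states are then merged.
8 states suffice.
        x   y  
>  S0   S1  S2 
   S1   S1  S1 
   S2   S1  S3 
   S3   S1  S4 
   S4   S1  S5 
   S5   S6  S5 
 * S6   S7  S5 
   S7   S7  S5 
(> = start, * = accepting)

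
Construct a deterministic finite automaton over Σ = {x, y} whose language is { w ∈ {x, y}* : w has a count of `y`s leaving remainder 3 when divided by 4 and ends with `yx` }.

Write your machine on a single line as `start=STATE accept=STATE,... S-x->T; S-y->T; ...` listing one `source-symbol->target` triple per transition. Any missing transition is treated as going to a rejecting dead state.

start=S0; accept=S8; S0-x->S0; S0-y->S1; S1-x->S2; S1-y->S3; S2-x->S4; S2-y->S3; S3-x->S5; S3-y->S6; S4-x->S4; S4-y->S3; S5-x->S7; S5-y->S6; S6-x->S8; S6-y->S9; S7-x->S7; S7-y->S6; S8-x->S10; S8-y->S9; S9-x->S11; S9-y->S1; S10-x->S10; S10-y->S9; S11-x->S0; S11-y->S1

Handle the two conditions separately and then intersect. One (4 states) tracks the count of `y`s modulo 4; the other (3 states) tracks how much of the suffix `yx` has currently been matched. Each combined state is a pair, one component from each; accept when both components accept.
With 12 states:
          x    y  
>  S0     S0   S1 
   S1     S2   S3 
   S2     S4   S3 
   S3     S5   S6 
   S4     S4   S3 
   S5     S7   S6 
   S6     S8   S9 
   S7     S7   S6 
 * S8    S10   S9 
   S9    S11   S1 
   S10   S10   S9 
   S11    S0   S1 
(> = start, * = accepting)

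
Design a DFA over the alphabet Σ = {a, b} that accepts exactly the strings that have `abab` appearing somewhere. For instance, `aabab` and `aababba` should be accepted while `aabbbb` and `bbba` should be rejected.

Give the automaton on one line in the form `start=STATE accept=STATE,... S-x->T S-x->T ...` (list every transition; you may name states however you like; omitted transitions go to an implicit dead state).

start=s0 accept=s4 s0-a->s1 s0-b->s0 s1-a->s1 s1-b->s2 s2-a->s3 s2-b->s0 s3-a->s1 s3-b->s4 s4-a->s4 s4-b->s4

Track how much of `abab` has been matched so far: state s0 is no progress, s4 is the absorbing accept state reached once `abab` has occurred. Intermediate states record partial matches; on a mismatch, fall back to the longest reusable overlap.
5 states suffice.
        a   b  
>  s0   s1  s0 
   s1   s1  s2 
   s2   s3  s0 
   s3   s1  s4 
 * s4   s4  s4 
(> = start, * = accepting)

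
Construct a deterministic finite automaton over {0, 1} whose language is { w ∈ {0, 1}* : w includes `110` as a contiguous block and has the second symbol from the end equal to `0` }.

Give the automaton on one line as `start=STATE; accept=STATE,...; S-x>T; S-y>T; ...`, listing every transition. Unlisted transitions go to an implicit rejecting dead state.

Handle the two conditions separately and then intersect. The first has 4 states tracking whether and how much of `110` has been seen; the second has 7 states tracking the last 2 symbols read. A product state is a pair (one from each), accepting exactly when both do. Minimizing collapses redundant product states.
6 states suffice.
        0   1  
>  q0   q0  q1 
   q1   q0  q2 
   q2   q3  q2 
   q3   q4  q5 
 * q4   q4  q5 
 * q5   q3  q2 
(> = start, * = accepting)

start=q0; accept=q4,q5; q0-0>q0; q0-1>q1; q1-0>q0; q1-1>q2; q2-0>q3; q2-1>q2; q3-0>q4; q3-1>q5; q4-0>q4; q4-1>q5; q5-0>q3; q5-1>q2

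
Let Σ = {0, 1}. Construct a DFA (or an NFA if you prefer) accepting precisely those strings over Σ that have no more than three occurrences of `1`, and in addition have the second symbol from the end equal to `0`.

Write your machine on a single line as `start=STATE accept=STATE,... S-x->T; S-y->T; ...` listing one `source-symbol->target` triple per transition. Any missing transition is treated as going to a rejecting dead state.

start=S0; accept=S3,S4,S7,S8,S11,S12,S15; S0-0->S1; S0-1->S2; S1-0->S3; S1-1->S4; S2-0->S5; S2-1->S6; S3-0->S3; S3-1->S4; S4-0->S5; S4-1->S6; S5-0->S7; S5-1->S8; S6-0->S9; S6-1->S10; S7-0->S7; S7-1->S8; S8-0->S9; S8-1->S10; S9-0->S11; S9-1->S12; S10-0->S13; S10-1->S14; S11-0->S11; S11-1->S12; S12-0->S13; S12-1->S14; S13-0->S15; S13-1->S14; S14-0->S14; S14-1->S14; S15-0->S15; S15-1->S14

Handle the two conditions separately and then intersect. One (5 states) tracks the count of `1`s, saturating at 4; the other (7 states) tracks the last 2 symbols read. Each combined state is a pair, one component from each; accept when both components accept. Minimizing collapses redundant product states.
          0    1  
>  S0     S1   S2 
   S1     S3   S4 
   S2     S5   S6 
 * S3     S3   S4 
 * S4     S5   S6 
   S5     S7   S8 
   S6     S9  S10 
 * S7     S7   S8 
 * S8     S9  S10 
   S9    S11  S12 
   S10   S13  S14 
 * S11   S11  S12 
 * S12   S13  S14 
   S13   S15  S14 
   S14   S14  S14 
 * S15   S15  S14 
(> = start, * = accepting)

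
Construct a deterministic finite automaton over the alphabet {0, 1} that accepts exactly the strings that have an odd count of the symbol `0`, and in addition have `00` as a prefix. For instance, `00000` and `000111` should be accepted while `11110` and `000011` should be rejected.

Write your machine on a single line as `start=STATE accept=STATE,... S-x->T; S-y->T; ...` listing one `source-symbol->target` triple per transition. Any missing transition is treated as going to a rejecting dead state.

start=A; accept=E; A-0->B; A-1->C; B-0->D; B-1->C; C-0->C; C-1->C; D-0->E; D-1->D; E-0->D; E-1->E

Build one automaton per condition and run them in lockstep. One (2 states) tracks the count of `0`s modulo 2; the other (4 states) tracks whether the input so far still matches the prefix `00`. Each combined state is a pair, one component from each; accept when both components accept. Equivalent product states are then merged.
5 states suffice.
       0  1 
>  A   B  C 
   B   D  C 
   C   C  C 
   D   E  D 
 * E   D  E 
(> = start, * = accepting)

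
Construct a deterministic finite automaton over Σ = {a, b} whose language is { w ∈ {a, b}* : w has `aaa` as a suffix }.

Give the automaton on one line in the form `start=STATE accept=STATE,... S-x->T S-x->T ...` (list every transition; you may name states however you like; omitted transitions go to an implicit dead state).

Let each state record the length of the longest suffix of the input read so far that is also a prefix of `aaa`. s1 means the last symbol is `a`; s2 means the last 2 symbols are `aa`; s3 means the last 3 symbols are `aaa`. Accept only at s3, where the string currently ends in `aaa`.
With 4 states:
        a   b  
>  s0   s1  s0 
   s1   s2  s0 
   s2   s3  s0 
 * s3   s3  s0 
(> = start, * = accepting)

start=s0 accept=s3 s0-a->s1 s0-b->s0 s1-a->s2 s1-b->s0 s2-a->s3 s2-b->s0 s3-a->s3 s3-b->s0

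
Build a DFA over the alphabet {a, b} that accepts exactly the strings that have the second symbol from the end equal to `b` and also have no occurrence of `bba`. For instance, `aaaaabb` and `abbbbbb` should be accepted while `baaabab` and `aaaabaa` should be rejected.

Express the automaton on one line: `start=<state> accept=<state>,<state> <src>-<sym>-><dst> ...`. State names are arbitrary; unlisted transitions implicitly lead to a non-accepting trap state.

Handle the two conditions separately and then intersect. One (7 states) tracks the last 2 symbols read; the other (4 states) tracks partial matches of the forbidden pattern `bba`. Each combined state is a pair, one component from each; accept when both components accept.
11 states suffice.
          a    b  
>  S0     S1   S2 
   S1     S3   S4 
   S2     S5   S6 
   S3     S3   S4 
   S4     S5   S6 
 * S5     S3   S4 
 * S6     S7   S6 
   S7     S8   S9 
   S8     S8   S9 
   S9     S7  S10 
   S10    S7  S10 
(> = start, * = accepting)

start=S0 accept=S5,S6 S0-a->S1 S0-b->S2 S1-a->S3 S1-b->S4 S2-a->S5 S2-b->S6 S3-a->S3 S3-b->S4 S4-a->S5 S4-b->S6 S5-a->S3 S5-b->S4 S6-a->S7 S6-b->S6 S7-a->S8 S7-b->S9 S8-a->S8 S8-b->S9 S9-a->S7 S9-b->S10 S10-a->S7 S10-b->S10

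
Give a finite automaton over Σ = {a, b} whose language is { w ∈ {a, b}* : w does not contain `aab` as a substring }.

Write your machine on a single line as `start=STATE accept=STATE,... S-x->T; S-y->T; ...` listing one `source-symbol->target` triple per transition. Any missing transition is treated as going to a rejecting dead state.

Track partial matches of the forbidden pattern `aab`. State S3 is a dead state reached once `aab` has occurred; every other state accepts. S0 means no part of `aab` is currently matched.
        a   b  
>* S0   S1  S0 
 * S1   S2  S0 
 * S2   S2  S3 
   S3   S3  S3 
(> = start, * = accepting)

start=S0; accept=S0,S1,S2; S0-a->S1; S0-b->S0; S1-a->S2; S1-b->S0; S2-a->S2; S2-b->S3; S3-a->S3; S3-b->S3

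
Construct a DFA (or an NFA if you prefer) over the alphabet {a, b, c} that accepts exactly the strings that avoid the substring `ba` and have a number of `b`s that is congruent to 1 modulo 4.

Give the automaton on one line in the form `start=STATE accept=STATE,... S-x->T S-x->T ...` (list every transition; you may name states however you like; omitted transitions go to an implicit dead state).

Build one automaton per condition and run them in lockstep. The first has 3 states tracking partial matches of the forbidden pattern `ba`; the second has 4 states tracking the count of `b`s modulo 4. A product state is a pair (one from each), accepting exactly when both do.
With 12 states:
          a    b    c  
>  q0     q0   q1   q0 
 * q1     q2   q3   q4 
   q2     q2   q5   q2 
   q3     q5   q6   q7 
 * q4     q4   q3   q4 
   q5     q5   q8   q5 
   q6     q8   q9  q10 
   q7     q7   q6   q7 
   q8     q8  q11   q8 
   q9    q11   q1   q0 
   q10   q10   q9  q10 
   q11   q11   q2  q11 
(> = start, * = accepting)

start=q0 accept=q1,q4 q0-a->q0 q0-b->q1 q0-c->q0 q1-a->q2 q1-b->q3 q1-c->q4 q2-a->q2 q2-b->q5 q2-c->q2 q3-a->q5 q3-b->q6 q3-c->q7 q4-a->q4 q4-b->q3 q4-c->q4 q5-a->q5 q5-b->q8 q5-c->q5 q6-a->q8 q6-b->q9 q6-c->q10 q7-a->q7 q7-b->q6 q7-c->q7 q8-a->q8 q8-b->q11 q8-c->q8 q9-a->q11 q9-b->q1 q9-c->q0 q10-a->q10 q10-b->q9 q10-c->q10 q11-a->q11 q11-b->q2 q11-c->q11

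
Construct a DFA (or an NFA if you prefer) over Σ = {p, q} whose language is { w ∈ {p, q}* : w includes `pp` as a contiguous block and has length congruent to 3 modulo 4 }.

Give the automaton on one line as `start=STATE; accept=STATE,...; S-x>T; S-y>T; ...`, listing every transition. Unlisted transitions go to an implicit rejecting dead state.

Run two small machines in parallel and take their product. One (3 states) tracks whether and how much of `pp` has been seen; the other (4 states) tracks the input length modulo 4. Each combined state is a pair, one component from each; accept when both components accept.
       p  q 
>  A   B  C 
   B   D  E 
   C   F  E 
   D   G  G 
   E   H  I 
   F   G  I 
 * G   J  J 
   H   J  A 
   I   K  A 
   J   L  L 
   K   L  C 
   L   D  D 
(> = start, * = accepting)

start=A; accept=G; A-p>B; A-q>C; B-p>D; B-q>E; C-p>F; C-q>E; D-p>G; D-q>G; E-p>H; E-q>I; F-p>G; F-q>I; G-p>J; G-q>J; H-p>J; H-q>A; I-p>K; I-q>A; J-p>L; J-q>L; K-p>L; K-q>C; L-p>D; L-q>D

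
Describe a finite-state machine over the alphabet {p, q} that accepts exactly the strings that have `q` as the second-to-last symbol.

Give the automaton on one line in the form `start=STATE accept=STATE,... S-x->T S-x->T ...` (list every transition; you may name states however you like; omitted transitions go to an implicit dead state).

A DFA must remember the last 2 symbols (since which symbol is second-to-last isn't known until the input ends). Use one state per possible window of the last ≤2 symbols; accept from those whose window starts with `q`.
        p   q  
>  S0   S1  S2 
   S1   S3  S4 
   S2   S5  S6 
   S3   S3  S4 
   S4   S5  S6 
 * S5   S3  S4 
 * S6   S5  S6 
(> = start, * = accepting)

start=S0 accept=S5,S6 S0-p->S1 S0-q->S2 S1-p->S3 S1-q->S4 S2-p->S5 S2-q->S6 S3-p->S3 S3-q->S4 S4-p->S5 S4-q->S6 S5-p->S3 S5-q->S4 S6-p->S5 S6-q->S6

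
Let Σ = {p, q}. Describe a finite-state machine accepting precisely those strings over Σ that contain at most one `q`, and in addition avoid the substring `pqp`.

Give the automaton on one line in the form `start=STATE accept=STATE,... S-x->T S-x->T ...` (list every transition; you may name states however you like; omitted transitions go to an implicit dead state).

start=A accept=A,B,C,D A-p->B A-q->C B-p->B B-q->D C-p->C C-q->E D-p->E D-q->E E-p->E E-q->E

Run two small machines in parallel and take their product. The first has 3 states tracking the count of `q`s, saturating at 2; the second has 4 states tracking partial matches of the forbidden pattern `pqp`. A product state is a pair (one from each), accepting exactly when both do. After merging equivalent states the machine shrinks.
5 states suffice.
       p  q 
>* A   B  C 
 * B   B  D 
 * C   C  E 
 * D   E  E 
   E   E  E 
(> = start, * = accepting)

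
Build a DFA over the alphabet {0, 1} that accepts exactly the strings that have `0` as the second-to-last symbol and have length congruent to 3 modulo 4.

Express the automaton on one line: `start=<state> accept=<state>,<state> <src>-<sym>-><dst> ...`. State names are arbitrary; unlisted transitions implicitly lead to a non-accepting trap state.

start=q0 accept=q4 q0-0->q1 q0-1->q1 q1-0->q2 q1-1->q3 q2-0->q4 q2-1->q4 q3-0->q5 q3-1->q5 q4-0->q0 q4-1->q0 q5-0->q0 q5-1->q0

Build one automaton per condition and run them in lockstep. The first has 7 states tracking the last 2 symbols read; the second has 4 states tracking the input length modulo 4. A product state is a pair (one from each), accepting exactly when both do. Minimizing collapses redundant product states.
        0   1  
>  q0   q1  q1 
   q1   q2  q3 
   q2   q4  q4 
   q3   q5  q5 
 * q4   q0  q0 
   q5   q0  q0 
(> = start, * = accepting)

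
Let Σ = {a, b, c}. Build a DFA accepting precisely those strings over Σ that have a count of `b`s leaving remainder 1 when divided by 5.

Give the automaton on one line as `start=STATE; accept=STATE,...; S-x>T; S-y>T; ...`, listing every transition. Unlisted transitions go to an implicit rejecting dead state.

start=q0; accept=q1; q0-a>q0; q0-b>q1; q0-c>q0; q1-a>q1; q1-b>q2; q1-c>q1; q2-a>q2; q2-b>q3; q2-c>q2; q3-a>q3; q3-b>q4; q3-c>q3; q4-a>q4; q4-b>q0; q4-c>q4

The only thing that matters is how many `b`s have appeared, reduced mod 5. Use one state per residue: q0 for 0, …, q4 for 4. Reading `b` moves to the next residue; anything else stays put. q1 is accepting.
A 5-state machine:
        a   b   c  
>  q0   q0  q1  q0 
 * q1   q1  q2  q1 
   q2   q2  q3  q2 
   q3   q3  q4  q3 
   q4   q4  q0  q4 
(> = start, * = accepting)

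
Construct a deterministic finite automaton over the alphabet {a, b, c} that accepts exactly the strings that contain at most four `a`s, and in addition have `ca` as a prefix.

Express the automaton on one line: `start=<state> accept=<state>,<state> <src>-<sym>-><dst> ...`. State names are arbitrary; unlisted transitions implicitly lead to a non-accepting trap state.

Build one automaton per condition and run them in lockstep. One (6 states) tracks the count of `a`s, saturating at 5; the other (4 states) tracks whether the input so far still matches the prefix `ca`. Each combined state is a pair, one component from each; accept when both components accept. Minimizing collapses redundant product states.
7 states suffice.
        a   b   c  
>  s0   s1  s1  s2 
   s1   s1  s1  s1 
   s2   s3  s1  s1 
 * s3   s4  s3  s3 
 * s4   s5  s4  s4 
 * s5   s6  s5  s5 
 * s6   s1  s6  s6 
(> = start, * = accepting)

start=s0 accept=s3,s4,s5,s6 s0-a->s1 s0-b->s1 s0-c->s2 s1-a->s1 s1-b->s1 s1-c->s1 s2-a->s3 s2-b->s1 s2-c->s1 s3-a->s4 s3-b->s3 s3-c->s3 s4-a->s5 s4-b->s4 s4-c->s4 s5-a->s6 s5-b->s5 s5-c->s5 s6-a->s1 s6-b->s6 s6-c->s6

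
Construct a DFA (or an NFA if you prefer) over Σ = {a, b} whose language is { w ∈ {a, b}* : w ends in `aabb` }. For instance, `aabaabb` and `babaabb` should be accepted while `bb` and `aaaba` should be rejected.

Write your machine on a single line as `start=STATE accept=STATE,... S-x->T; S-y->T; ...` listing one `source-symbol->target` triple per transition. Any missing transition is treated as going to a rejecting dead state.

Remember how much of `aabb` the current input suffix matches. State S0 means no match yet; S1 means the last symbol is `a`; S2 means the last 2 symbols are `aa`; S3 means the last 3 symbols are `aab`; S4 means the last 4 symbols are `aabb`. Only S4 accepts. On a mismatch, fall back to the longest proper suffix that is still a prefix of `aabb`.
A 5-state machine:
        a   b  
>  S0   S1  S0 
   S1   S2  S0 
   S2   S2  S3 
   S3   S1  S4 
 * S4   S1  S0 
(> = start, * = accepting)

start=S0; accept=S4; S0-a->S1; S0-b->S0; S1-a->S2; S1-b->S0; S2-a->S2; S2-b->S3; S3-a->S1; S3-b->S4; S4-a->S1; S4-b->S0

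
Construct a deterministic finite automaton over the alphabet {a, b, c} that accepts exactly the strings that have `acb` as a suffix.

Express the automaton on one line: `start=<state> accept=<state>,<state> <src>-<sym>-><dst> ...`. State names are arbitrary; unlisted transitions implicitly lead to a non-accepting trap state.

start=s0 accept=s3 s0-a->s1 s0-b->s0 s0-c->s0 s1-a->s1 s1-b->s0 s1-c->s2 s2-a->s1 s2-b->s3 s2-c->s0 s3-a->s1 s3-b->s0 s3-c->s0

Remember how much of `acb` the current input suffix matches. State s0 means no match yet; s1 means the last symbol is `a`; s2 means the last 2 symbols are `ac`; s3 means the last 3 symbols are `acb`. Only s3 accepts. On a mismatch, fall back to the longest proper suffix that is still a prefix of `acb`.
With 4 states:
        a   b   c  
>  s0   s1  s0  s0 
   s1   s1  s0  s2 
   s2   s1  s3  s0 
 * s3   s1  s0  s0 
(> = start, * = accepting)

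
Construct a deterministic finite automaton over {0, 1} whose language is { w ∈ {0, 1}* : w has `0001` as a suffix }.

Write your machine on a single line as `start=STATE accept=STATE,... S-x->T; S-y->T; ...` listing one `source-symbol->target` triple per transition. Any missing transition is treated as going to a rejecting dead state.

start=q0; accept=q4; q0-0->q1; q0-1->q0; q1-0->q2; q1-1->q0; q2-0->q3; q2-1->q0; q3-0->q3; q3-1->q4; q4-0->q1; q4-1->q0

Remember how much of `0001` the current input suffix matches. State q0 means no match yet; q1 means the last symbol is `0`; q2 means the last 2 symbols are `00`; q3 means the last 3 symbols are `000`; q4 means the last 4 symbols are `0001`. Only q4 accepts. On a mismatch, fall back to the longest proper suffix that is still a prefix of `0001`.
        0   1  
>  q0   q1  q0 
   q1   q2  q0 
   q2   q3  q0 
   q3   q3  q4 
 * q4   q1  q0 
(> = start, * = accepting)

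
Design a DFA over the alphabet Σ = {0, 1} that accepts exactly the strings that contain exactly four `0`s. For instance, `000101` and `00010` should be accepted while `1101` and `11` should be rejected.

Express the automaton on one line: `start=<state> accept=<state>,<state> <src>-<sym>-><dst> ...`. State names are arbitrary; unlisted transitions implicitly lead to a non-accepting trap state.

start=A accept=E A-0->B A-1->A B-0->C B-1->B C-0->D C-1->C D-0->E D-1->D E-0->F E-1->E F-0->F F-1->F

Only the number of `0`s matters, and only up to 5. Make a chain A → B → C → D → E → F advanced by each `0` (with F absorbing); every other symbol self-loops. The accepting set is {E}.
A 6-state machine:
       0  1 
>  A   B  A 
   B   C  B 
   C   D  C 
   D   E  D 
 * E   F  E 
   F   F  F 
(> = start, * = accepting)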